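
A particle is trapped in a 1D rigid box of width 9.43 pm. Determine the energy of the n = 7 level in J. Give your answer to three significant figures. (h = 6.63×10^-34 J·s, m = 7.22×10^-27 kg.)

For an infinite well E_n = n²h²/(8mL²), so E_1 = h²/(8mL²) = (6.63×10^-34)²/(8·7.22×10^-27·(9.43×10^-12 m)²) = 8.558×10^-20 J.
Then E_7 = 7²·E_1 = 49·8.558×10^-20 J = 4.19×10^-18 J.

E_7 = 4.19×10^-18 J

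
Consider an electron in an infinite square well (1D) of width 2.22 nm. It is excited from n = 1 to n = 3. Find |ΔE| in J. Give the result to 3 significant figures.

|ΔE| = 9.78×10^-20 J

E_1 = h²/(8m_eL²) = 1.222×10^-20 J.
|ΔE| = |1² − 3²|·E_1 = 8·1.222×10^-20 J = 9.78×10^-20 J.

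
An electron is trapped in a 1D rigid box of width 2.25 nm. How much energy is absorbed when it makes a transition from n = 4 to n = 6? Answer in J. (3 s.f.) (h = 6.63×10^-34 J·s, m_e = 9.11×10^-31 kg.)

E_1 = h²/(8m_eL²) = 1.191×10^-20 J.
|ΔE| = |4² − 6²|·E_1 = 20·1.191×10^-20 J = 2.38×10^-19 J.

|ΔE| = 2.38×10^-19 J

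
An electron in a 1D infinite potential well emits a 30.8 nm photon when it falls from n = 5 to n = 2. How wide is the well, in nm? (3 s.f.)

L = 0.443 nm

The photon carries ΔE = hc/λ = 6.626×10^-34·2.998×10^8/3.08×10^-8 m = 6.450×10^-18 J.
Since ΔE = (5² − 2²)E_1, E_1 = 3.071×10^-19 J, and L = h/√(8m_eE_1) = 4.43×10^-10 m = 0.443 nm.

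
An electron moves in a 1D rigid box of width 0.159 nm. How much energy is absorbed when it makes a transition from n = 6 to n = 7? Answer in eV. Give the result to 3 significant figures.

E_1 = h²/(8m_eL²) = 2.383×10^-18 J.
|ΔE| = |6² − 7²|·E_1 = 13·2.383×10^-18 J = 3.098×10^-17 J = 193 eV.

|ΔE| = 193 eV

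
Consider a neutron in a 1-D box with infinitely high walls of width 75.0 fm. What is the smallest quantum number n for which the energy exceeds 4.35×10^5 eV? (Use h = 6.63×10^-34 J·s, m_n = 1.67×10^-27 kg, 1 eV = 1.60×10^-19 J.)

E_1 = h²/(8m_nL²) = 5.849×10^-15 J = 3.656×10^4 eV.
Need n² > 4.35×10^5/3.656×10^4 = 11.90, i.e. n > 3.450.
The smallest integer satisfying this is n = 4.

n = 4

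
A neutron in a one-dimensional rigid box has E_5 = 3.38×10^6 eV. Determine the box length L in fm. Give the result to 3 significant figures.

L = 38.9 fm

From E_n = n²h²/(8m_nL²), L = n·h/√(8m_nE_n).
E_5 = 3.38×10^6 eV = 5.415×10^-13 J, so L = 5·6.626×10^-34/√(8·1.675×10^-27·5.415×10^-13) = 3.89×10^-14 m = 38.9 fm.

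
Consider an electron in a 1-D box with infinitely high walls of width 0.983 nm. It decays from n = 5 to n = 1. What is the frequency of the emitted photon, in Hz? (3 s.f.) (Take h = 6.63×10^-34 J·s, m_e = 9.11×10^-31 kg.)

E_1 = h²/(8m_eL²) = 6.242×10^-20 J and ΔE = (5² − 1²)E_1 = 1.498×10^-18 J.
f = ΔE/h = 1.498×10^-18/6.63×10^-34 = 2.26×10^15 Hz.

f = 2.26×10^15 Hz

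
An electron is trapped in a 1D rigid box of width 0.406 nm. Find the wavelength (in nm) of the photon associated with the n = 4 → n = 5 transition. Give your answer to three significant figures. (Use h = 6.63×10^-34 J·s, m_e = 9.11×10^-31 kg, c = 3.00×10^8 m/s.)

E_1 = h²/(8m_eL²) = 3.659×10^-19 J, so ΔE = (5² − 4²)E_1 = 3.293×10^-18 J.
λ = hc/ΔE = (6.63×10^-34·3.00×10^8)/3.293×10^-18 = 6.04×10^-8 m = 60.4 nm.

λ = 60.4 nm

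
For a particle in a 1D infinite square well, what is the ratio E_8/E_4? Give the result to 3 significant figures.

4.00

E_n ∝ n², so E_8/E_4 = 8²/4² = 64/16 = 4.00.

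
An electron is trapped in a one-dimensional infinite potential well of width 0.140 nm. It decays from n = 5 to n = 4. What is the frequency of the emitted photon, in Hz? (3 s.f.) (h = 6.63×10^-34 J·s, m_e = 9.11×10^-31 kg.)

f = 4.18×10^16 Hz

E_1 = h²/(8m_eL²) = 3.077×10^-18 J and ΔE = (5² − 4²)E_1 = 2.769×10^-17 J.
f = ΔE/h = 2.769×10^-17/6.63×10^-34 = 4.18×10^16 Hz.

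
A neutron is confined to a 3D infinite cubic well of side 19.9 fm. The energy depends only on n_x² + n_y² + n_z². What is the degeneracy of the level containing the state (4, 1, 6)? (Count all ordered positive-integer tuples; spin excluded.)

degeneracy = 6

The level has n_x² + n_y² + n_z² = 53. The ordered positive-integer solutions are (1, 4, 6), (1, 6, 4), (4, 1, 6), (4, 6, 1), (6, 1, 4), (6, 4, 1).
That gives 6 states.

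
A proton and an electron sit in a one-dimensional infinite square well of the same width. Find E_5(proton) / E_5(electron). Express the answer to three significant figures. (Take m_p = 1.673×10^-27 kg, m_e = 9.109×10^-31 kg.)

E_n ∝ 1/m at fixed n and L, so the ratio is m_e/m_p = 9.109×10^-31/1.673×10^-27 = 5.44×10^-4.

5.44×10^-4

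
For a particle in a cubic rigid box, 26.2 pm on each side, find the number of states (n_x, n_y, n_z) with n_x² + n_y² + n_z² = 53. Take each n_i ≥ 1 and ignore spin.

degeneracy = 6

The level has n_x² + n_y² + n_z² = 53. The ordered positive-integer solutions are (1, 4, 6), (1, 6, 4), (4, 1, 6), (4, 6, 1), (6, 1, 4), (6, 4, 1).
That gives 6 states.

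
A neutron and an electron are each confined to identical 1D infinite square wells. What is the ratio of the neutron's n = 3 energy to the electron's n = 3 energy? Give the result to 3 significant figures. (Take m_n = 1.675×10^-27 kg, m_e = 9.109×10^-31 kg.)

E_n ∝ 1/m at fixed n and L, so the ratio is m_e/m_n = 9.109×10^-31/1.675×10^-27 = 5.44×10^-4.

5.44×10^-4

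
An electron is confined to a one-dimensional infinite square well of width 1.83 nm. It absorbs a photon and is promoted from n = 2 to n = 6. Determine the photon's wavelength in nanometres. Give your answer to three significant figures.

λ = 345 nm

E_1 = h²/(8m_eL²) = 1.799×10^-20 J, so ΔE = (6² − 2²)E_1 = 5.757×10^-19 J.
λ = hc/ΔE = (6.626×10^-34·2.998×10^8)/5.757×10^-19 = 3.45×10^-7 m = 345 nm.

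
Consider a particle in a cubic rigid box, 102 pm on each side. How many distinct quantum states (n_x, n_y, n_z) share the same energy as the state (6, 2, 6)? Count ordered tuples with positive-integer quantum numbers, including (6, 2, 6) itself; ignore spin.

The level has n_x² + n_y² + n_z² = 76. The ordered positive-integer solutions are (2, 6, 6), (6, 2, 6), (6, 6, 2).
That gives 3 states.

degeneracy = 3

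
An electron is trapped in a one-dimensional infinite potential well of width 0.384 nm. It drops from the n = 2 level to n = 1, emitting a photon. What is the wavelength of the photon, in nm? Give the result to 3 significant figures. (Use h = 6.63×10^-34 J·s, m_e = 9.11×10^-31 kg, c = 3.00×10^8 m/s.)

λ = 162 nm

E_1 = h²/(8m_eL²) = 4.090×10^-19 J, so ΔE = (2² − 1²)E_1 = 1.227×10^-18 J.
λ = hc/ΔE = (6.63×10^-34·3.00×10^8)/1.227×10^-18 = 1.62×10^-7 m = 162 nm.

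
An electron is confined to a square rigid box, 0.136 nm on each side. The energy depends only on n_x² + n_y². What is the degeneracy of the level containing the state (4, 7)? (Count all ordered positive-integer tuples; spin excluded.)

The level has n_x² + n_y² = 65. The ordered positive-integer solutions are (1, 8), (4, 7), (7, 4), (8, 1).
That gives 4 states.

degeneracy = 4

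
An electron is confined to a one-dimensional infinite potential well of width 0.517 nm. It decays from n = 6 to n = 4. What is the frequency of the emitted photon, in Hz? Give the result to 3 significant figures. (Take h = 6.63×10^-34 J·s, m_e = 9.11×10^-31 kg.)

f = 6.81×10^15 Hz

E_1 = h²/(8m_eL²) = 2.257×10^-19 J and ΔE = (6² − 4²)E_1 = 4.514×10^-18 J.
f = ΔE/h = 4.514×10^-18/6.63×10^-34 = 6.81×10^15 Hz.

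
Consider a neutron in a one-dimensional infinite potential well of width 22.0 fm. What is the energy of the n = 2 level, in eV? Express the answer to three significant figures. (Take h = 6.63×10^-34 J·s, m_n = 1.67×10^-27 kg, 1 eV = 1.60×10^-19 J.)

For an infinite well E_n = n²h²/(8m_nL²), so E_1 = h²/(8m_nL²) = (6.63×10^-34)²/(8·1.67×10^-27·(2.20×10^-14 m)²) = 6.798×10^-14 J.
Then E_2 = 2²·E_1 = 4·6.798×10^-14 J = 2.719×10^-13 J.
Converting, E_2 = 2.719×10^-13 J / (1.60×10^-19 J/eV) = 1.70×10^6 eV.

E_2 = 1.70×10^6 eV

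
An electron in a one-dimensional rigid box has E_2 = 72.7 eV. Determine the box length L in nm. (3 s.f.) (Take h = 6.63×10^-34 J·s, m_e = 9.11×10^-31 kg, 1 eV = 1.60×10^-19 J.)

L = 0.144 nm

From E_n = n²h²/(8m_eL²), L = n·h/√(8m_eE_n).
E_2 = 72.7 eV = 1.163×10^-17 J, so L = 2·6.63×10^-34/√(8·9.11×10^-31·1.163×10^-17) = 1.44×10^-10 m = 0.144 nm.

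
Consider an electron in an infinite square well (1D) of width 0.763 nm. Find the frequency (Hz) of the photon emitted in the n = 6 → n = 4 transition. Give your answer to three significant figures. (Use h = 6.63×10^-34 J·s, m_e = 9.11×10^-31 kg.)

E_1 = h²/(8m_eL²) = 1.036×10^-19 J and ΔE = (6² − 4²)E_1 = 2.072×10^-18 J.
f = ΔE/h = 2.072×10^-18/6.63×10^-34 = 3.13×10^15 Hz.

f = 3.13×10^15 Hz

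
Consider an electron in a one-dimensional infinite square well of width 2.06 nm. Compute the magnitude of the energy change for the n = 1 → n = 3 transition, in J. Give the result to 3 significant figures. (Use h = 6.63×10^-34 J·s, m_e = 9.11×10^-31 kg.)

|ΔE| = 1.14×10^-19 J

E_1 = h²/(8m_eL²) = 1.421×10^-20 J.
|ΔE| = |1² − 3²|·E_1 = 8·1.421×10^-20 J = 1.14×10^-19 J.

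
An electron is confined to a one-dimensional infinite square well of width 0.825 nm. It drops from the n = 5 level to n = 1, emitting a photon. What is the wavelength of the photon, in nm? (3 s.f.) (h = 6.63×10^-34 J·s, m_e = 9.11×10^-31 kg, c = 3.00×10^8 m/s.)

E_1 = h²/(8m_eL²) = 8.862×10^-20 J, so ΔE = (5² − 1²)E_1 = 2.127×10^-18 J.
λ = hc/ΔE = (6.63×10^-34·3.00×10^8)/2.127×10^-18 = 9.35×10^-8 m = 93.5 nm.

λ = 93.5 nm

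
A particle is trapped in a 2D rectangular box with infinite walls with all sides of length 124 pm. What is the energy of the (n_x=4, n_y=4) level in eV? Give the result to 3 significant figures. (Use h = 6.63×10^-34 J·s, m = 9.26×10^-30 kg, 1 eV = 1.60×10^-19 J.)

For a 2D rectangular well E = (h²/8m)·Σ n_i²/L_i² = (6.63×10^-34)²/(8·9.26×10^-30) · [4²/(124 pm)² + 4²/(124 pm)²].
Evaluating gives E = 1.235×10^-17 J = 77.2 eV.

E = 77.2 eV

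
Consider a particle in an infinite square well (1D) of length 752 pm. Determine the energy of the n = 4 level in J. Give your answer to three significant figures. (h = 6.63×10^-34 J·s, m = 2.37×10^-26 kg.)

E_4 = 6.56×10^-23 J

For an infinite well E_n = n²h²/(8mL²), so E_1 = h²/(8mL²) = (6.63×10^-34)²/(8·2.37×10^-26·(7.52×10^-10 m)²) = 4.100×10^-24 J.
Then E_4 = 4²·E_1 = 16·4.100×10^-24 J = 6.56×10^-23 J.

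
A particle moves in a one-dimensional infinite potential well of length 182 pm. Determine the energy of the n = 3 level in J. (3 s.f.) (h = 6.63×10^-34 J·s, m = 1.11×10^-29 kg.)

For an infinite well E_n = n²h²/(8mL²), so E_1 = h²/(8mL²) = (6.63×10^-34)²/(8·1.11×10^-29·(1.82×10^-10 m)²) = 1.494×10^-19 J.
Then E_3 = 3²·E_1 = 9·1.494×10^-19 J = 1.34×10^-18 J.

E_3 = 1.34×10^-18 J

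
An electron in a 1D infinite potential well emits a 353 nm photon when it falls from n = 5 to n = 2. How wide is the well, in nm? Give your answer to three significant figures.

The photon carries ΔE = hc/λ = 6.626×10^-34·2.998×10^8/3.53×10^-7 m = 5.627×10^-19 J.
Since ΔE = (5² − 2²)E_1, E_1 = 2.680×10^-20 J, and L = h/√(8m_eE_1) = 1.50×10^-9 m = 1.50 nm.

L = 1.50 nm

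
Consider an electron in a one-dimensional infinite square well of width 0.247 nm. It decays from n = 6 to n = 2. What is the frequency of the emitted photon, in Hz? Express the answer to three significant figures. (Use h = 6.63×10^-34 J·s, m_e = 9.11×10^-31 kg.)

f = 4.77×10^16 Hz

E_1 = h²/(8m_eL²) = 9.886×10^-19 J and ΔE = (6² − 2²)E_1 = 3.164×10^-17 J.
f = ΔE/h = 3.164×10^-17/6.63×10^-34 = 4.77×10^16 Hz.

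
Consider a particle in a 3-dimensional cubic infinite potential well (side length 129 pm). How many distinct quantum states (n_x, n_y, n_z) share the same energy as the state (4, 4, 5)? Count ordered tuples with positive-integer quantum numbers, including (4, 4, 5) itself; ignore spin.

The level has n_x² + n_y² + n_z² = 57. The ordered positive-integer solutions are (2, 2, 7), (2, 7, 2), (4, 4, 5), (4, 5, 4), (5, 4, 4), (7, 2, 2).
That gives 6 states.

degeneracy = 6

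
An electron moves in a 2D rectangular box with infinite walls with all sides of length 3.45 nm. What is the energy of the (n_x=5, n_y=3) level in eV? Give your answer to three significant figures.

E = 1.07 eV

For a 2D rectangular well E = (h²/8m_e)·Σ n_i²/L_i² = (6.626×10^-34)²/(8·9.109×10^-31) · [5²/(3.45 nm)² + 3²/(3.45 nm)²].
Evaluating gives E = 1.721×10^-19 J = 1.07 eV.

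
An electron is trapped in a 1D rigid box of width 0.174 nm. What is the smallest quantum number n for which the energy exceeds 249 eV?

E_1 = h²/(8m_eL²) = 1.990×10^-18 J = 12.42 eV.
Need n² > 249/12.42 = 20.05, i.e. n > 4.478.
The smallest integer satisfying this is n = 5.

n = 5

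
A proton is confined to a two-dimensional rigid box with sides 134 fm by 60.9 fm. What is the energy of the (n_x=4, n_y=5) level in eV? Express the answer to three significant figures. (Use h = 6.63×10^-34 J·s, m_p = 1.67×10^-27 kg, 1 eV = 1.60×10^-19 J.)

For a 2D rectangular well E = (h²/8m_p)·Σ n_i²/L_i² = (6.63×10^-34)²/(8·1.67×10^-27) · [4²/(134 fm)² + 5²/(60.9 fm)²].
Evaluating gives E = 2.511×10^-13 J = 1.57×10^6 eV.

E = 1.57×10^6 eV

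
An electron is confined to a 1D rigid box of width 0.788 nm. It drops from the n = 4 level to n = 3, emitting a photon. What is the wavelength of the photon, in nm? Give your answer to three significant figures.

E_1 = h²/(8m_eL²) = 9.703×10^-20 J, so ΔE = (4² − 3²)E_1 = 6.792×10^-19 J.
λ = hc/ΔE = (6.626×10^-34·2.998×10^8)/6.792×10^-19 = 2.92×10^-7 m = 292 nm.

λ = 292 nm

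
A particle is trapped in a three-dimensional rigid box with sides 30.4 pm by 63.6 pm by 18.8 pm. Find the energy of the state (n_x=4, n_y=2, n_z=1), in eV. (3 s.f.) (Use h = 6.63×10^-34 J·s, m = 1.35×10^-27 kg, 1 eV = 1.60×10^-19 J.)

E = 5.38 eV

For a 3D rectangular well E = (h²/8m)·Σ n_i²/L_i² = (6.63×10^-34)²/(8·1.35×10^-27) · [4²/(30.4 pm)² + 2²/(63.6 pm)² + 1²/(18.8 pm)²].
Evaluating gives E = 8.601×10^-19 J = 5.38 eV.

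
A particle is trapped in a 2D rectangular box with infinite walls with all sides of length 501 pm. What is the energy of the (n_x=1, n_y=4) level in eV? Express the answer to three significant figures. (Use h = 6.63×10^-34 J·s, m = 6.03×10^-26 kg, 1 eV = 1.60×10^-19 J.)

For a 2D rectangular well E = (h²/8m)·Σ n_i²/L_i² = (6.63×10^-34)²/(8·6.03×10^-26) · [1²/(501 pm)² + 4²/(501 pm)²].
Evaluating gives E = 6.172×10^-23 J = 3.86×10^-4 eV.

E = 3.86×10^-4 eV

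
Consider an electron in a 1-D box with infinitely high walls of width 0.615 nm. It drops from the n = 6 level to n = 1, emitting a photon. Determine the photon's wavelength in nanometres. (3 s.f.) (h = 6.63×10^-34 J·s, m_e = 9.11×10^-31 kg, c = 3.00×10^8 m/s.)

λ = 35.6 nm

E_1 = h²/(8m_eL²) = 1.595×10^-19 J, so ΔE = (6² − 1²)E_1 = 5.583×10^-18 J.
λ = hc/ΔE = (6.63×10^-34·3.00×10^8)/5.583×10^-18 = 3.56×10^-8 m = 35.6 nm.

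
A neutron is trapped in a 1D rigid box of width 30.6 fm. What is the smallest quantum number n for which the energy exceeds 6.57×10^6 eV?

n = 6

E_1 = h²/(8m_nL²) = 3.499×10^-14 J = 2.184×10^5 eV.
Need n² > 6.57×10^6/2.184×10^5 = 30.08, i.e. n > 5.485.
The smallest integer satisfying this is n = 6.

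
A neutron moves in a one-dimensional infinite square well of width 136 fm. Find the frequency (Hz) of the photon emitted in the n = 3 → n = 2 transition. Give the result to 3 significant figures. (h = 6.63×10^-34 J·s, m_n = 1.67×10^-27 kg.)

f = 1.34×10^19 Hz

E_1 = h²/(8m_nL²) = 1.779×10^-15 J and ΔE = (3² − 2²)E_1 = 8.895×10^-15 J.
f = ΔE/h = 8.895×10^-15/6.63×10^-34 = 1.34×10^19 Hz.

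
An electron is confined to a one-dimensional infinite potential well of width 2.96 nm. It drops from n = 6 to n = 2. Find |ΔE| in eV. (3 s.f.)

E_1 = h²/(8m_eL²) = 6.876×10^-21 J.
|ΔE| = |6² − 2²|·E_1 = 32·6.876×10^-21 J = 2.200×10^-19 J = 1.37 eV.

|ΔE| = 1.37 eV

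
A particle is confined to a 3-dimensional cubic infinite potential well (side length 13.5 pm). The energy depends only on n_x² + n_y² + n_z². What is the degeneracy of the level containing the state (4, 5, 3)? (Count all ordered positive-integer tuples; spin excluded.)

The level has n_x² + n_y² + n_z² = 50. The ordered positive-integer solutions are (3, 4, 5), (3, 5, 4), (4, 3, 5), (4, 5, 3), (5, 3, 4), (5, 4, 3).
That gives 6 states.

degeneracy = 6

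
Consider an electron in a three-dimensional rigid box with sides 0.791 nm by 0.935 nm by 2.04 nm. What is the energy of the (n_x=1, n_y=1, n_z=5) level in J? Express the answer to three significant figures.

For a 3D rectangular well E = (h²/8m_e)·Σ n_i²/L_i² = (6.626×10^-34)²/(8·9.109×10^-31) · [1²/(0.791 nm)² + 1²/(0.935 nm)² + 5²/(2.04 nm)²].
Evaluating gives E = 5.27×10^-19 J.

E = 5.27×10^-19 J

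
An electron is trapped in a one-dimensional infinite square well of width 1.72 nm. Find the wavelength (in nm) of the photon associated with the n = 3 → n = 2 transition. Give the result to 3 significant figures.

λ = 1.95×10^3 nm

E_1 = h²/(8m_eL²) = 2.037×10^-20 J, so ΔE = (3² − 2²)E_1 = 1.018×10^-19 J.
λ = hc/ΔE = (6.626×10^-34·2.998×10^8)/1.018×10^-19 = 1.95×10^-6 m = 1.95×10^3 nm.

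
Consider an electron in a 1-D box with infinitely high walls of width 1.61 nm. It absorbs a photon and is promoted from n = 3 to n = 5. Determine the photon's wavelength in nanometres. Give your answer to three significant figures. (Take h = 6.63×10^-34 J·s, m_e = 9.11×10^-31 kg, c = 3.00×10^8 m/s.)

λ = 534 nm

E_1 = h²/(8m_eL²) = 2.327×10^-20 J, so ΔE = (5² − 3²)E_1 = 3.723×10^-19 J.
λ = hc/ΔE = (6.63×10^-34·3.00×10^8)/3.723×10^-19 = 5.34×10^-7 m = 534 nm.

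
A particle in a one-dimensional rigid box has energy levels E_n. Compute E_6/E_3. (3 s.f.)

4.00

E_n ∝ n², so E_6/E_3 = 6²/3² = 36/9 = 4.00.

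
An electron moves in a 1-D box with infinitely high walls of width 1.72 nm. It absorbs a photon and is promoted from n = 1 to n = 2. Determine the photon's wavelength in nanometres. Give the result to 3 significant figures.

λ = 3.25×10^3 nm

E_1 = h²/(8m_eL²) = 2.037×10^-20 J, so ΔE = (2² − 1²)E_1 = 6.111×10^-20 J.
λ = hc/ΔE = (6.626×10^-34·2.998×10^8)/6.111×10^-20 = 3.25×10^-6 m = 3.25×10^3 nm.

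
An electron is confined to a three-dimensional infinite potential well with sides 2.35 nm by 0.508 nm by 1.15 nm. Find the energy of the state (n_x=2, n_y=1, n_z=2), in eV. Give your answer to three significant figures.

For a 3D rectangular well E = (h²/8m_e)·Σ n_i²/L_i² = (6.626×10^-34)²/(8·9.109×10^-31) · [2²/(2.35 nm)² + 1²/(0.508 nm)² + 2²/(1.15 nm)²].
Evaluating gives E = 4.593×10^-19 J = 2.87 eV.

E = 2.87 eV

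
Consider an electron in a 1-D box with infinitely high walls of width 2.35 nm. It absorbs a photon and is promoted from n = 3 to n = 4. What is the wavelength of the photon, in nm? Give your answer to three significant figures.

λ = 2.60×10^3 nm

E_1 = h²/(8m_eL²) = 1.091×10^-20 J, so ΔE = (4² − 3²)E_1 = 7.637×10^-20 J.
λ = hc/ΔE = (6.626×10^-34·2.998×10^8)/7.637×10^-20 = 2.60×10^-6 m = 2.60×10^3 nm.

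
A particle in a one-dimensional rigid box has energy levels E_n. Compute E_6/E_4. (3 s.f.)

2.25

E_n ∝ n², so E_6/E_4 = 6²/4² = 36/16 = 2.25.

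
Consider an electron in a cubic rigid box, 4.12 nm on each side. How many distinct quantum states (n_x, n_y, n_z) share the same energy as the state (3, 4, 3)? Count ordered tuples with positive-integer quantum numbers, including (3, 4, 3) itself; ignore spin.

degeneracy = 3

The level has n_x² + n_y² + n_z² = 34. The ordered positive-integer solutions are (3, 3, 4), (3, 4, 3), (4, 3, 3).
That gives 3 states.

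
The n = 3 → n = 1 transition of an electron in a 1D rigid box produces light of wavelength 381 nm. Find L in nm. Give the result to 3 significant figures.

L = 0.961 nm

The photon carries ΔE = hc/λ = 6.626×10^-34·2.998×10^8/3.81×10^-7 m = 5.214×10^-19 J.
Since ΔE = (3² − 1²)E_1, E_1 = 6.517×10^-20 J, and L = h/√(8m_eE_1) = 9.61×10^-10 m = 0.961 nm.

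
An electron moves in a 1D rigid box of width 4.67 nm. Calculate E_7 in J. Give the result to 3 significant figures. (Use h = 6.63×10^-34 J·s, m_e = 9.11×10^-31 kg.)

E_7 = 1.36×10^-19 J

For an infinite well E_n = n²h²/(8m_eL²), so E_1 = h²/(8m_eL²) = (6.63×10^-34)²/(8·9.11×10^-31·(4.67×10^-9 m)²) = 2.766×10^-21 J.
Then E_7 = 7²·E_1 = 49·2.766×10^-21 J = 1.36×10^-19 J.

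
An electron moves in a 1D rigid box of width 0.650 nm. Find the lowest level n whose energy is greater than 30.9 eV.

E_1 = h²/(8m_eL²) = 1.426×10^-19 J = 0.8901 eV.
Need n² > 30.9/0.8901 = 34.72, i.e. n > 5.892.
The smallest integer satisfying this is n = 6.

n = 6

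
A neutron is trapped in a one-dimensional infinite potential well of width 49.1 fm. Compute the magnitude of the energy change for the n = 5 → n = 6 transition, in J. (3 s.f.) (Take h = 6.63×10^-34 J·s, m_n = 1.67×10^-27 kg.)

|ΔE| = 1.50×10^-13 J

E_1 = h²/(8m_nL²) = 1.365×10^-14 J.
|ΔE| = |5² − 6²|·E_1 = 11·1.365×10^-14 J = 1.50×10^-13 J.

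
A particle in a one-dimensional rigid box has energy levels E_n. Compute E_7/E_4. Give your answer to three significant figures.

E_n ∝ n², so E_7/E_4 = 7²/4² = 49/16 = 3.06.

3.06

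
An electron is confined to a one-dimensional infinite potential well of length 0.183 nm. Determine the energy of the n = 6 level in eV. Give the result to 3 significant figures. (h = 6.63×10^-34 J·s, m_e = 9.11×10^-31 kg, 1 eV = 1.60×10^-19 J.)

E_6 = 405 eV

For an infinite well E_n = n²h²/(8m_eL²), so E_1 = h²/(8m_eL²) = (6.63×10^-34)²/(8·9.11×10^-31·(1.83×10^-10 m)²) = 1.801×10^-18 J.
Then E_6 = 6²·E_1 = 36·1.801×10^-18 J = 6.484×10^-17 J.
Converting, E_6 = 6.484×10^-17 J / (1.60×10^-19 J/eV) = 405 eV.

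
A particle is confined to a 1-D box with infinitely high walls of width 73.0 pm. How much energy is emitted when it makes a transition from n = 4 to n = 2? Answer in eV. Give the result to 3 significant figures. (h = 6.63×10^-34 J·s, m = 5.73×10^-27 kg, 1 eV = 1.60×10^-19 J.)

|ΔE| = 0.135 eV

E_1 = h²/(8mL²) = 1.799×10^-21 J.
|ΔE| = |4² − 2²|·E_1 = 12·1.799×10^-21 J = 2.159×10^-20 J = 0.135 eV.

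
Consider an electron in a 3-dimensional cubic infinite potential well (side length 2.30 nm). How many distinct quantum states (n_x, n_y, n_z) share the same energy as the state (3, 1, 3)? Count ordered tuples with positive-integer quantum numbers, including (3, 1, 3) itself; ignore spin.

The level has n_x² + n_y² + n_z² = 19. The ordered positive-integer solutions are (1, 3, 3), (3, 1, 3), (3, 3, 1).
That gives 3 states.

degeneracy = 3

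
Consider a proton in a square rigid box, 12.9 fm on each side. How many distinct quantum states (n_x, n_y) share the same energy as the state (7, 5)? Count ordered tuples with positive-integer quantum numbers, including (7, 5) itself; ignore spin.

The level has n_x² + n_y² = 74. The ordered positive-integer solutions are (5, 7), (7, 5).
That gives 2 states.

degeneracy = 2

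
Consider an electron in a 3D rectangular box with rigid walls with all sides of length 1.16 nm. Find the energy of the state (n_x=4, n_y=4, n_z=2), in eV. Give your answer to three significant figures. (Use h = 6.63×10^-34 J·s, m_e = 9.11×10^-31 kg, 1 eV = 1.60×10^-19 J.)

E = 10.1 eV

For a 3D rectangular well E = (h²/8m_e)·Σ n_i²/L_i² = (6.63×10^-34)²/(8·9.11×10^-31) · [4²/(1.16 nm)² + 4²/(1.16 nm)² + 2²/(1.16 nm)²].
Evaluating gives E = 1.614×10^-18 J = 10.1 eV.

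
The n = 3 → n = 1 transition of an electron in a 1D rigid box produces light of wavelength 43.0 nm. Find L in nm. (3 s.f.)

The photon carries ΔE = hc/λ = 6.626×10^-34·2.998×10^8/4.30×10^-8 m = 4.620×10^-18 J.
Since ΔE = (3² − 1²)E_1, E_1 = 5.775×10^-19 J, and L = h/√(8m_eE_1) = 3.23×10^-10 m = 0.323 nm.

L = 0.323 nm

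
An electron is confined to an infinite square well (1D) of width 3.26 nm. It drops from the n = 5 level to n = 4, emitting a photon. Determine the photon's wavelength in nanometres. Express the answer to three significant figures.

λ = 3.89×10^3 nm

E_1 = h²/(8m_eL²) = 5.669×10^-21 J, so ΔE = (5² − 4²)E_1 = 5.102×10^-20 J.
λ = hc/ΔE = (6.626×10^-34·2.998×10^8)/5.102×10^-20 = 3.89×10^-6 m = 3.89×10^3 nm.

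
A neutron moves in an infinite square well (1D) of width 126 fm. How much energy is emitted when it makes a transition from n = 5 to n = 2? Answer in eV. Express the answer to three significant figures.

|ΔE| = 2.71×10^5 eV

E_1 = h²/(8m_nL²) = 2.064×10^-15 J.
|ΔE| = |5² − 2²|·E_1 = 21·2.064×10^-15 J = 4.334×10^-14 J = 2.71×10^5 eV.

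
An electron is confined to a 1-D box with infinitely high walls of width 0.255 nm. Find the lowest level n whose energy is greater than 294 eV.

n = 8

E_1 = h²/(8m_eL²) = 9.265×10^-19 J = 5.783 eV.
Need n² > 294/5.783 = 50.84, i.e. n > 7.130.
The smallest integer satisfying this is n = 8.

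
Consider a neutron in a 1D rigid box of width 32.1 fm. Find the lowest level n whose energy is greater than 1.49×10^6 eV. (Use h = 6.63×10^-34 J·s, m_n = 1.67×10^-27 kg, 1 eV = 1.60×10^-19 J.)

n = 3

E_1 = h²/(8m_nL²) = 3.193×10^-14 J = 1.996×10^5 eV.
Need n² > 1.49×10^6/1.996×10^5 = 7.465, i.e. n > 2.732.
The smallest integer satisfying this is n = 3.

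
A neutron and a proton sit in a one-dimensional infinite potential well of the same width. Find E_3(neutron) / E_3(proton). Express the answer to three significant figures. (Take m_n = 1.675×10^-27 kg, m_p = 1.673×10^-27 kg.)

E_n ∝ 1/m at fixed n and L, so the ratio is m_p/m_n = 1.673×10^-27/1.675×10^-27 = 0.999.

0.999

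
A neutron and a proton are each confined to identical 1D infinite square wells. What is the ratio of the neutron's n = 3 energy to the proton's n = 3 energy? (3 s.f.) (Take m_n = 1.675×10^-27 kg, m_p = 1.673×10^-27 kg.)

E_n ∝ 1/m at fixed n and L, so the ratio is m_p/m_n = 1.673×10^-27/1.675×10^-27 = 0.999.

0.999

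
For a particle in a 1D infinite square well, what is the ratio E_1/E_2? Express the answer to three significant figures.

0.250

E_n ∝ n², so E_1/E_2 = 1²/2² = 1/4 = 0.250.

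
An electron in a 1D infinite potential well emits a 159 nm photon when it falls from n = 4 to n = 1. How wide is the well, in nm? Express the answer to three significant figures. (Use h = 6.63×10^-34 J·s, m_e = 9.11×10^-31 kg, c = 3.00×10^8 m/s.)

L = 0.850 nm

The photon carries ΔE = hc/λ = 6.63×10^-34·3.00×10^8/1.59×10^-7 m = 1.251×10^-18 J.
Since ΔE = (4² − 1²)E_1, E_1 = 8.340×10^-20 J, and L = h/√(8m_eE_1) = 8.50×10^-10 m = 0.850 nm.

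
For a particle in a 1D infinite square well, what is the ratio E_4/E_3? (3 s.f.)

1.78

E_n ∝ n², so E_4/E_3 = 4²/3² = 16/9 = 1.78.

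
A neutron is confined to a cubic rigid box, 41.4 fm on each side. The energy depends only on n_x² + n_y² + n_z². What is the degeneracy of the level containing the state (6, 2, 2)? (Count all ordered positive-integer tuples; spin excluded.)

The level has n_x² + n_y² + n_z² = 44. The ordered positive-integer solutions are (2, 2, 6), (2, 6, 2), (6, 2, 2).
That gives 3 states.

degeneracy = 3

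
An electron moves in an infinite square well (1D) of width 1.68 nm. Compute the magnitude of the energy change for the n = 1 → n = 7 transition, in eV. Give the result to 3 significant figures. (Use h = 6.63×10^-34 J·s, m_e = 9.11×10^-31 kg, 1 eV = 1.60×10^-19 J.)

|ΔE| = 6.41 eV

E_1 = h²/(8m_eL²) = 2.137×10^-20 J.
|ΔE| = |1² − 7²|·E_1 = 48·2.137×10^-20 J = 1.026×10^-18 J = 6.41 eV.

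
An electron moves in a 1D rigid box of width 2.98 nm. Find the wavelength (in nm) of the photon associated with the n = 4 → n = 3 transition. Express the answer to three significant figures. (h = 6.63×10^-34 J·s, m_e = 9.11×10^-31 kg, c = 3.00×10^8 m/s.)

E_1 = h²/(8m_eL²) = 6.792×10^-21 J, so ΔE = (4² − 3²)E_1 = 4.754×10^-20 J.
λ = hc/ΔE = (6.63×10^-34·3.00×10^8)/4.754×10^-20 = 4.18×10^-6 m = 4.18×10^3 nm.

λ = 4.18×10^3 nm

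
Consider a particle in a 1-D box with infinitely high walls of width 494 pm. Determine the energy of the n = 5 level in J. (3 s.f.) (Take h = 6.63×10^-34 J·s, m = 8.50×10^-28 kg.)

E_5 = 6.62×10^-21 J

For an infinite well E_n = n²h²/(8mL²), so E_1 = h²/(8mL²) = (6.63×10^-34)²/(8·8.50×10^-28·(4.94×10^-10 m)²) = 2.649×10^-22 J.
Then E_5 = 5²·E_1 = 25·2.649×10^-22 J = 6.62×10^-21 J.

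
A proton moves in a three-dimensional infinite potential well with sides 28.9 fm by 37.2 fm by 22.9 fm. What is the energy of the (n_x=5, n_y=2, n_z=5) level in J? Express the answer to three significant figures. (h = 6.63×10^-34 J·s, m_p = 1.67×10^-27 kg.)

E = 2.65×10^-12 J

For a 3D rectangular well E = (h²/8m_p)·Σ n_i²/L_i² = (6.63×10^-34)²/(8·1.67×10^-27) · [5²/(28.9 fm)² + 2²/(37.2 fm)² + 5²/(22.9 fm)²].
Evaluating gives E = 2.65×10^-12 J.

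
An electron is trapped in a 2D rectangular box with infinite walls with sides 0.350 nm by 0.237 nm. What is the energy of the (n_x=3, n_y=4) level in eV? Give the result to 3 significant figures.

E = 135 eV

For a 2D rectangular well E = (h²/8m_e)·Σ n_i²/L_i² = (6.626×10^-34)²/(8·9.109×10^-31) · [3²/(0.350 nm)² + 4²/(0.237 nm)²].
Evaluating gives E = 2.159×10^-17 J = 135 eV.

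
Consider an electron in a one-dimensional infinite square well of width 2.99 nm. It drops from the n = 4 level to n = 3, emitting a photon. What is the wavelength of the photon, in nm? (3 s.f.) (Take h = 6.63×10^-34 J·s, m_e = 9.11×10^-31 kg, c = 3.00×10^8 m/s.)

λ = 4.21×10^3 nm

E_1 = h²/(8m_eL²) = 6.746×10^-21 J, so ΔE = (4² − 3²)E_1 = 4.722×10^-20 J.
λ = hc/ΔE = (6.63×10^-34·3.00×10^8)/4.722×10^-20 = 4.21×10^-6 m = 4.21×10^3 nm.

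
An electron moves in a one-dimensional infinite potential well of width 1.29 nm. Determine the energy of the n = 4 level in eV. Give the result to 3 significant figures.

For an infinite well E_n = n²h²/(8m_eL²), so E_1 = h²/(8m_eL²) = (6.626×10^-34)²/(8·9.109×10^-31·(1.29×10^-9 m)²) = 3.620×10^-20 J.
Then E_4 = 4²·E_1 = 16·3.620×10^-20 J = 5.792×10^-19 J.
Converting, E_4 = 5.792×10^-19 J / (1.602×10^-19 J/eV) = 3.62 eV.

E_4 = 3.62 eV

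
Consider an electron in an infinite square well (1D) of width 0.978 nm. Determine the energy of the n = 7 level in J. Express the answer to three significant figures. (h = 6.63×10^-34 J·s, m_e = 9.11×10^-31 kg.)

E_7 = 3.09×10^-18 J

For an infinite well E_n = n²h²/(8m_eL²), so E_1 = h²/(8m_eL²) = (6.63×10^-34)²/(8·9.11×10^-31·(9.78×10^-10 m)²) = 6.306×10^-20 J.
Then E_7 = 7²·E_1 = 49·6.306×10^-20 J = 3.09×10^-18 J.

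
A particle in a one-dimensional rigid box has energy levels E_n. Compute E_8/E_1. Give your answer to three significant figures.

64.0

E_n ∝ n², so E_8/E_1 = 8²/1² = 64/1 = 64.0.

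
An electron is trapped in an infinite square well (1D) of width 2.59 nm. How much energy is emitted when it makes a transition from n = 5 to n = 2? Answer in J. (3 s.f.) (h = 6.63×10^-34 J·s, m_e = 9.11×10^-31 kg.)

|ΔE| = 1.89×10^-19 J

E_1 = h²/(8m_eL²) = 8.991×10^-21 J.
|ΔE| = |5² − 2²|·E_1 = 21·8.991×10^-21 J = 1.89×10^-19 J.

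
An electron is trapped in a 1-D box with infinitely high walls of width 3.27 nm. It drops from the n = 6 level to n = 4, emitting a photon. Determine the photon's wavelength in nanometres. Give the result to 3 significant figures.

E_1 = h²/(8m_eL²) = 5.634×10^-21 J, so ΔE = (6² − 4²)E_1 = 1.127×10^-19 J.
λ = hc/ΔE = (6.626×10^-34·2.998×10^8)/1.127×10^-19 = 1.76×10^-6 m = 1.76×10^3 nm.

λ = 1.76×10^3 nm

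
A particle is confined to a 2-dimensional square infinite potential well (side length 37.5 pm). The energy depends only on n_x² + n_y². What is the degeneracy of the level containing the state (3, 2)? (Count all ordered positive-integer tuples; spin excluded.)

degeneracy = 2

The level has n_x² + n_y² = 13. The ordered positive-integer solutions are (2, 3), (3, 2).
That gives 2 states.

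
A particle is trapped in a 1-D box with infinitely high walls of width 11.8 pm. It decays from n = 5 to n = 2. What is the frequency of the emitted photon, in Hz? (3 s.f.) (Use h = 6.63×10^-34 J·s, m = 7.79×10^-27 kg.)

E_1 = h²/(8mL²) = 5.066×10^-20 J and ΔE = (5² − 2²)E_1 = 1.064×10^-18 J.
f = ΔE/h = 1.064×10^-18/6.63×10^-34 = 1.60×10^15 Hz.

f = 1.60×10^15 Hz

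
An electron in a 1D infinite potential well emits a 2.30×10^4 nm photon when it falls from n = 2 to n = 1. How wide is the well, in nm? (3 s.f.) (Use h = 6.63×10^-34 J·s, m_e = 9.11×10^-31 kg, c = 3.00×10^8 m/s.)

L = 4.57 nm

The photon carries ΔE = hc/λ = 6.63×10^-34·3.00×10^8/2.30×10^-5 m = 8.648×10^-21 J.
Since ΔE = (2² − 1²)E_1, E_1 = 2.883×10^-21 J, and L = h/√(8m_eE_1) = 4.57×10^-9 m = 4.57 nm.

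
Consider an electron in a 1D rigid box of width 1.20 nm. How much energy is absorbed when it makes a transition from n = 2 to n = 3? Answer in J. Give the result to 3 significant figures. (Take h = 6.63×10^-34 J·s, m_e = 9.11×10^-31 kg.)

E_1 = h²/(8m_eL²) = 4.188×10^-20 J.
|ΔE| = |2² − 3²|·E_1 = 5·4.188×10^-20 J = 2.09×10^-19 J.

|ΔE| = 2.09×10^-19 J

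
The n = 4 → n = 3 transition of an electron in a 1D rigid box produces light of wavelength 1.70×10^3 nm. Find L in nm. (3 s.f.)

L = 1.90 nm

The photon carries ΔE = hc/λ = 6.626×10^-34·2.998×10^8/1.70×10^-6 m = 1.169×10^-19 J.
Since ΔE = (4² − 3²)E_1, E_1 = 1.670×10^-20 J, and L = h/√(8m_eE_1) = 1.90×10^-9 m = 1.90 nm.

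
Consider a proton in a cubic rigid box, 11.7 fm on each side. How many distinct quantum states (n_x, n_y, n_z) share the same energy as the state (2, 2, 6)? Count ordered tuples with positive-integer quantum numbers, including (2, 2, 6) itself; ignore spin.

degeneracy = 3

The level has n_x² + n_y² + n_z² = 44. The ordered positive-integer solutions are (2, 2, 6), (2, 6, 2), (6, 2, 2).
That gives 3 states.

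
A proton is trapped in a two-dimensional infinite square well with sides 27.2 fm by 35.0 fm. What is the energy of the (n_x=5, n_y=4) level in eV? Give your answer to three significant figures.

For a 2D rectangular well E = (h²/8m_p)·Σ n_i²/L_i² = (6.626×10^-34)²/(8·1.673×10^-27) · [5²/(27.2 fm)² + 4²/(35.0 fm)²].
Evaluating gives E = 1.537×10^-12 J = 9.59×10^6 eV.

E = 9.59×10^6 eV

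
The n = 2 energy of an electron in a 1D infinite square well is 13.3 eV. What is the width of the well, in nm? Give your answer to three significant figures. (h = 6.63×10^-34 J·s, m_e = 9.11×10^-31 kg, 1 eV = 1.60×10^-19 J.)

From E_n = n²h²/(8m_eL²), L = n·h/√(8m_eE_n).
E_2 = 13.3 eV = 2.128×10^-18 J, so L = 2·6.63×10^-34/√(8·9.11×10^-31·2.128×10^-18) = 3.37×10^-10 m = 0.337 nm.

L = 0.337 nm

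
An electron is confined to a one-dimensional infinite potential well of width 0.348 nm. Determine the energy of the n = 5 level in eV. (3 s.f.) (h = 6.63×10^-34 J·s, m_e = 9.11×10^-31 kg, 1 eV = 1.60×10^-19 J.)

For an infinite well E_n = n²h²/(8m_eL²), so E_1 = h²/(8m_eL²) = (6.63×10^-34)²/(8·9.11×10^-31·(3.48×10^-10 m)²) = 4.980×10^-19 J.
Then E_5 = 5²·E_1 = 25·4.980×10^-19 J = 1.245×10^-17 J.
Converting, E_5 = 1.245×10^-17 J / (1.60×10^-19 J/eV) = 77.8 eV.

E_5 = 77.8 eV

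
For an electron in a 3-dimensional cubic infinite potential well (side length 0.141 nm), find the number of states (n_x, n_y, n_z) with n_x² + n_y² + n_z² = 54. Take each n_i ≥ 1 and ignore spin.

The level has n_x² + n_y² + n_z² = 54. The ordered positive-integer solutions are (1, 2, 7), (1, 7, 2), (2, 1, 7), (2, 5, 5), (2, 7, 1), (3, 3, 6), (3, 6, 3), (5, 2, 5), (5, 5, 2), (6, 3, 3), (7, 1, 2), (7, 2, 1).
That gives 12 states.

degeneracy = 12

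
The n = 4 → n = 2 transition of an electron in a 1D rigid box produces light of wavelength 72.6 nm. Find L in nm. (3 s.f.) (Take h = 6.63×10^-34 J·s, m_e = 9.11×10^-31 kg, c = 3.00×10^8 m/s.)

L = 0.514 nm

The photon carries ΔE = hc/λ = 6.63×10^-34·3.00×10^8/7.26×10^-8 m = 2.740×10^-18 J.
Since ΔE = (4² − 2²)E_1, E_1 = 2.283×10^-19 J, and L = h/√(8m_eE_1) = 5.14×10^-10 m = 0.514 nm.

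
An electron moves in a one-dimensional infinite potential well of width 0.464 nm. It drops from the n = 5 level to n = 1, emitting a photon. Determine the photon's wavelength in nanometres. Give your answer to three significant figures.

λ = 29.6 nm

E_1 = h²/(8m_eL²) = 2.798×10^-19 J, so ΔE = (5² − 1²)E_1 = 6.715×10^-18 J.
λ = hc/ΔE = (6.626×10^-34·2.998×10^8)/6.715×10^-18 = 2.96×10^-8 m = 29.6 nm.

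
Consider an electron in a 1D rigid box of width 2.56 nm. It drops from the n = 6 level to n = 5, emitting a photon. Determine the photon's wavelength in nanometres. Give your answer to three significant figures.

E_1 = h²/(8m_eL²) = 9.193×10^-21 J, so ΔE = (6² − 5²)E_1 = 1.011×10^-19 J.
λ = hc/ΔE = (6.626×10^-34·2.998×10^8)/1.011×10^-19 = 1.96×10^-6 m = 1.96×10^3 nm.

λ = 1.96×10^3 nm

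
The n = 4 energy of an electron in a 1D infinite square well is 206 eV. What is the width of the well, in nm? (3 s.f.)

L = 0.171 nm

From E_n = n²h²/(8m_eL²), L = n·h/√(8m_eE_n).
E_4 = 206 eV = 3.300×10^-17 J, so L = 4·6.626×10^-34/√(8·9.109×10^-31·3.300×10^-17) = 1.71×10^-10 m = 0.171 nm.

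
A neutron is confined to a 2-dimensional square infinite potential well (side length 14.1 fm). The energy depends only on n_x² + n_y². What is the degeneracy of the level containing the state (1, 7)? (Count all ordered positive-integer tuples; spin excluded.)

The level has n_x² + n_y² = 50. The ordered positive-integer solutions are (1, 7), (5, 5), (7, 1).
That gives 3 states.

degeneracy = 3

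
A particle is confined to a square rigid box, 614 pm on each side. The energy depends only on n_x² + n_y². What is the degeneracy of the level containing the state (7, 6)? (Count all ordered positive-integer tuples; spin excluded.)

The level has n_x² + n_y² = 85. The ordered positive-integer solutions are (2, 9), (6, 7), (7, 6), (9, 2).
That gives 4 states.

degeneracy = 4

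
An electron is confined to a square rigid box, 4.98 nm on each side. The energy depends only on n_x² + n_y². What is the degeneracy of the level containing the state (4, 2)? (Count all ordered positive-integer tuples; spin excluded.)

The level has n_x² + n_y² = 20. The ordered positive-integer solutions are (2, 4), (4, 2).
That gives 2 states.

degeneracy = 2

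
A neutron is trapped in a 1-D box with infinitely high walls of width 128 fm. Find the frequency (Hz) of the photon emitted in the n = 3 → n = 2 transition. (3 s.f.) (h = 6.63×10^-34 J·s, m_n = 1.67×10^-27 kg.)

f = 1.51×10^19 Hz

E_1 = h²/(8m_nL²) = 2.008×10^-15 J and ΔE = (3² − 2²)E_1 = 1.004×10^-14 J.
f = ΔE/h = 1.004×10^-14/6.63×10^-34 = 1.51×10^19 Hz.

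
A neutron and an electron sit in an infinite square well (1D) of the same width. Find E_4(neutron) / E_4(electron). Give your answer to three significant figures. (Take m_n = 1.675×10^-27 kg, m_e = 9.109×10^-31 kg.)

5.44×10^-4

E_n ∝ 1/m at fixed n and L, so the ratio is m_e/m_n = 9.109×10^-31/1.675×10^-27 = 5.44×10^-4.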